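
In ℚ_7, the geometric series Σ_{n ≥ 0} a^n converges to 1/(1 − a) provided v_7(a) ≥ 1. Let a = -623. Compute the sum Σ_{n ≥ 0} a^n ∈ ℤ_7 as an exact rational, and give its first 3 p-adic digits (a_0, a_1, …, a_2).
Σ a^n = 1/(1 − a) = 1/624;  first 3 digits = (1, 2, 5)

v_7(a) = 1 ≥ 1, so the series converges in ℤ_7 to 1/(1 − a) = 1/(1 − (-623)) = 1/624. Expand this rational in ℤ_7: compute digits iteratively via d_i = x_i mod 7, x_{i+1} = (x_i − d_i)/7. The first 3 digits are (1, 2, 5).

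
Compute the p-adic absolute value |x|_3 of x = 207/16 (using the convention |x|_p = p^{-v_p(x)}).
|207/16|_3 = 1/9

Step 1 — compute v_3(x) by factoring powers of 3 out of the numerator and denominator: v_3(207/16) = 2. Step 2 — apply |x|_p = p^{-v_p(x)} = 3^{-2} = 1/9.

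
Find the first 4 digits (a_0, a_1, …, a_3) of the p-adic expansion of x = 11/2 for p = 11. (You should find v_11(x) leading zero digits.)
(a_0, …, a_3) = (0, 6, 5, 5)

v_11(11/2) = 1, so a_0 = ... = a_0 = 0. Factor out: x = 11^1 · u with u = 1/2 a unit in ℤ_11. Expand u iteratively via a_{v+i} = u_i mod 11, u_{i+1} = (u_i − a_{v+i})/11:
  u_0 = 1/2;  a_1 = 6;  u_1 = (u_0 − 6)/11 = -1/2
  u_1 = -1/2;  a_2 = 5;  u_2 = (u_1 − 5)/11 = -1/2
  u_2 = -1/2;  a_3 = 5;  u_3 = (u_2 − 5)/11 = -1/2
Digits: (0, 6, 5, 5).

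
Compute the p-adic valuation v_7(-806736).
v_7(-806736) = 5

v_7(n) is the largest exponent k such that 7^k divides n. Factor out: -806736 = -7^5 · 48. (Sign doesn't affect v_p.) So v_7(-806736) = 5.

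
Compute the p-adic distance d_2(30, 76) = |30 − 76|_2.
d_2(30, 76) = 1/2

Step 1 — x − y = 30 − 76 = -46. Step 2 — v_2(-46) = 1 (factor: -46 = −(2^1 · 23); the sign does not affect v_p). Step 3 — |x − y|_2 = 2^{-1} = 1/2.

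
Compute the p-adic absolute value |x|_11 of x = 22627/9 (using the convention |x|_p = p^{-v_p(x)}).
|22627/9|_11 = 1/1331

Step 1 — compute v_11(x) by factoring powers of 11 out of the numerator and denominator: v_11(22627/9) = 3. Step 2 — apply |x|_p = p^{-v_p(x)} = 11^{-3} = 1/1331.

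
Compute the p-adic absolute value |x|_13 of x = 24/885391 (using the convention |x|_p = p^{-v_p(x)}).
|24/885391|_13 = 28561

Step 1 — compute v_13(x) by factoring powers of 13 out of the numerator and denominator: v_13(24/885391) = -4. Step 2 — apply |x|_p = p^{-v_p(x)} = 13^{4} = 28561.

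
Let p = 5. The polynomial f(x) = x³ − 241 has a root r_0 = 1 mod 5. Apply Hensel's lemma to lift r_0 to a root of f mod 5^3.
r_2 = 56 (mod 125)

Hensel: r_{i+1} = r_i − f(r_i)/f′(r_i) mod 5^{i+2}, where f′(x) = 3x². Iterate:
  r_0 = 1 (mod 5)
  r_1 = 6 (mod 25)
  r_2 = 56 (mod 125)
Final: r = 56 with f(r) ≡ 0 mod 5^3.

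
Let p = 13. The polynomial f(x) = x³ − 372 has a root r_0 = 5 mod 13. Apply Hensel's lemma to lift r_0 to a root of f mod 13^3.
r_2 = 1162 (mod 2197)

Hensel: r_{i+1} = r_i − f(r_i)/f′(r_i) mod 13^{i+2}, where f′(x) = 3x². Iterate:
  r_0 = 5 (mod 13)
  r_1 = 148 (mod 169)
  r_2 = 1162 (mod 2197)
Final: r = 1162 with f(r) ≡ 0 mod 13^3.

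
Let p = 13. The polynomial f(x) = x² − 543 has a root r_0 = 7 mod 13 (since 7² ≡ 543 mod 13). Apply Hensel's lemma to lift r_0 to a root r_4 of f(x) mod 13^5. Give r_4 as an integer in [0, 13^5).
r_4 = 207019 (mod 371293)

Hensel's recurrence: r_{i+1} = r_i − f(r_i)·(f′(r_i))^{-1} mod 13^{i+2}, with f′(x) = 2x. Iterate:
  r_0 = 7 (mod 13)
  r_1 = 163 (mod 169)
  r_2 = 501 (mod 2197)
  r_3 = 7092 (mod 28561)
  r_4 = 207019 (mod 371293)
Final: r_4 = 207019, and one checks f(r_4) ≡ 0 mod 13^5.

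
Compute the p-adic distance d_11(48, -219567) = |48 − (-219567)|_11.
d_11(48, -219567) = 1/14641

Step 1 — x − y = 48 − (-219567) = 219615. Step 2 — v_11(219615) = 4 (factor: 219615 = (11^4 · 15); the sign does not affect v_p). Step 3 — |x − y|_11 = 11^{-4} = 1/14641.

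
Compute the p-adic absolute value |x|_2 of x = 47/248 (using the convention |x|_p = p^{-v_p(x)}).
|47/248|_2 = 8

Step 1 — compute v_2(x) by factoring powers of 2 out of the numerator and denominator: v_2(47/248) = -3. Step 2 — apply |x|_p = p^{-v_p(x)} = 2^{3} = 8.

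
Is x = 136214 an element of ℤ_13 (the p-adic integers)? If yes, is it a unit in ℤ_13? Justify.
x ∈ ℤ_13 but not a unit; v_13(x) = 3 > 0

ℤ_13 = {x ∈ ℚ_13 : v_13(x) ≥ 0} and ℤ_13^× = {x ∈ ℤ_13 : v_13(x) = 0}. Here v_13(136214) = v_13(num) − v_13(den) = 3; compare against these criteria.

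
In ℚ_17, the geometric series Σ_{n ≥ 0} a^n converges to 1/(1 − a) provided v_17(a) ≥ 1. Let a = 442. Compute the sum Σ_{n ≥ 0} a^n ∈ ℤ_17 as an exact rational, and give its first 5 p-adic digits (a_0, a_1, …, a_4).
Σ a^n = 1/(1 − a) = -1/441;  first 5 digits = (1, 9, 14, 3, 15)

v_17(a) = 1 ≥ 1, so the series converges in ℤ_17 to 1/(1 − a) = 1/(1 − 442) = -1/441. Expand this rational in ℤ_17: compute digits iteratively via d_i = x_i mod 17, x_{i+1} = (x_i − d_i)/17. The first 5 digits are (1, 9, 14, 3, 15).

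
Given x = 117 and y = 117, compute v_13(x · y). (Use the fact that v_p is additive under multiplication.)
v_13(13689) = 2

v_p(x) = 1 (factor: 117 = 13^1 · 9); v_p(y) = 1 (factor: 117 = 13^1 · 9). Additivity: v_p(xy) = v_p(x) + v_p(y) = 1 + 1 = 2. (Direct check: xy = 13689 = 13^2 · (81).)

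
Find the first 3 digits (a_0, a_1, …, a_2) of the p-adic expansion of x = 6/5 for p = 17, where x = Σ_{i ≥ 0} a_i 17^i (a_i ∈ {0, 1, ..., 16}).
(a_0, …, a_2) = (8, 3, 10)

v_17(6/5) = 0 (numerator and denominator both coprime to 17), so x ∈ ℤ_17^×. Compute digits iteratively via a_i = x_i mod 17, x_{i+1} = (x_i − a_i)/17, with x_0 = x:
  x_0 = 6/5;  a_0 = 8;  x_1 = (x_0 − 8)/17 = -2/5
  x_1 = -2/5;  a_1 = 3;  x_2 = (x_1 − 3)/17 = -1/5
  x_2 = -1/5;  a_2 = 10;  x_3 = (x_2 − 10)/17 = -3/5
Digits: (8, 3, 10).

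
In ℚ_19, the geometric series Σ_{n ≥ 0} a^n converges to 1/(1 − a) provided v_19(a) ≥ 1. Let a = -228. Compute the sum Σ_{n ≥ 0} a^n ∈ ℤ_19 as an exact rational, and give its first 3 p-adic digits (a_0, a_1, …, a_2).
Σ a^n = 1/(1 − a) = 1/229;  first 3 digits = (1, 7, 10)

v_19(a) = 1 ≥ 1, so the series converges in ℤ_19 to 1/(1 − a) = 1/(1 − (-228)) = 1/229. Expand this rational in ℤ_19: compute digits iteratively via d_i = x_i mod 19, x_{i+1} = (x_i − d_i)/19. The first 3 digits are (1, 7, 10).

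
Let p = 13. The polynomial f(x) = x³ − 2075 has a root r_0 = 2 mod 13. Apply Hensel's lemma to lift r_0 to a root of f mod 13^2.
r_1 = 132 (mod 169)

Hensel: r_{i+1} = r_i − f(r_i)/f′(r_i) mod 13^{i+2}, where f′(x) = 3x². Iterate:
  r_0 = 2 (mod 13)
  r_1 = 132 (mod 169)
Final: r = 132 with f(r) ≡ 0 mod 13^2.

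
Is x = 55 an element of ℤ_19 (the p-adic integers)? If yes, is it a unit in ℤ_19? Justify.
x ∈ ℤ_19^× (unit); v_19(x) = 0

ℤ_19 = {x ∈ ℚ_19 : v_19(x) ≥ 0} and ℤ_19^× = {x ∈ ℤ_19 : v_19(x) = 0}. Here v_19(55) = v_19(num) − v_19(den) = 0; compare against these criteria.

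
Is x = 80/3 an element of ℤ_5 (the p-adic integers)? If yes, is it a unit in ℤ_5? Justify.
x ∈ ℤ_5 but not a unit; v_5(x) = 1 > 0

ℤ_5 = {x ∈ ℚ_5 : v_5(x) ≥ 0} and ℤ_5^× = {x ∈ ℤ_5 : v_5(x) = 0}. Here v_5(80/3) = v_5(num) − v_5(den) = 1; compare against these criteria.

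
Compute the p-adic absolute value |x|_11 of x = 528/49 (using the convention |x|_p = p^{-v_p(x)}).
|528/49|_11 = 1/11

Step 1 — compute v_11(x) by factoring powers of 11 out of the numerator and denominator: v_11(528/49) = 1. Step 2 — apply |x|_p = p^{-v_p(x)} = 11^{-1} = 1/11.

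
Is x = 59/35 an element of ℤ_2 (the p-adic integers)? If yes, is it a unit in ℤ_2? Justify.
x ∈ ℤ_2^× (unit); v_2(x) = 0

ℤ_2 = {x ∈ ℚ_2 : v_2(x) ≥ 0} and ℤ_2^× = {x ∈ ℤ_2 : v_2(x) = 0}. Here v_2(59/35) = v_2(num) − v_2(den) = 0; compare against these criteria.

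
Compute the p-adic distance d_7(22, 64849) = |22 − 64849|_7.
d_7(22, 64849) = 1/2401

Step 1 — x − y = 22 − 64849 = -64827. Step 2 — v_7(-64827) = 4 (factor: -64827 = −(7^4 · 27); the sign does not affect v_p). Step 3 — |x − y|_7 = 7^{-4} = 1/2401.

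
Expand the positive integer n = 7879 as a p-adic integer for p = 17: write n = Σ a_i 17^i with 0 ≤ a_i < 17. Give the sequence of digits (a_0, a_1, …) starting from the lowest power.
(a_0, a_1, …) = (8, 4, 10, 1)

Repeated division by 17 gives the digits low-to-high: 7879 = 8 + 4·17^1 + 10·17^2 + 1·17^3. Digit sequence: (8, 4, 10, 1).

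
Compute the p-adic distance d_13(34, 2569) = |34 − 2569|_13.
d_13(34, 2569) = 1/169

Step 1 — x − y = 34 − 2569 = -2535. Step 2 — v_13(-2535) = 2 (factor: -2535 = −(13^2 · 15); the sign does not affect v_p). Step 3 — |x − y|_13 = 13^{-2} = 1/169.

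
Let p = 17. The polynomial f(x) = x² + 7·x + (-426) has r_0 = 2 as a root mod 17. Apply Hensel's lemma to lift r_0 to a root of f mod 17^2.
r_1 = 223 (mod 289)

Hensel: r_{i+1} = r_i − f(r_i)·(f′(r_i))^{-1} mod 17^{i+2}, f′(x) = 2x + 7. Iterate:
  r_0 = 2 (mod 17)
  r_1 = 223 (mod 289)
Final: r = 223 satisfies f(r) ≡ 0 mod 17^2.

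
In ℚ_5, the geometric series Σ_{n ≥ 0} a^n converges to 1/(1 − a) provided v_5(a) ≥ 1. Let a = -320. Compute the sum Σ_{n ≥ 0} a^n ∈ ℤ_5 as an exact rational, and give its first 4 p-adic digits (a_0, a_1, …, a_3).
Σ a^n = 1/(1 − a) = 1/321;  first 4 digits = (1, 1, 3, 2)

v_5(a) = 1 ≥ 1, so the series converges in ℤ_5 to 1/(1 − a) = 1/(1 − (-320)) = 1/321. Expand this rational in ℤ_5: compute digits iteratively via d_i = x_i mod 5, x_{i+1} = (x_i − d_i)/5. The first 4 digits are (1, 1, 3, 2).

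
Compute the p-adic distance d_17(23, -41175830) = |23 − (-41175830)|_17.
d_17(23, -41175830) = 1/1419857

Step 1 — x − y = 23 − (-41175830) = 41175853. Step 2 — v_17(41175853) = 5 (factor: 41175853 = (17^5 · 29); the sign does not affect v_p). Step 3 — |x − y|_17 = 17^{-5} = 1/1419857.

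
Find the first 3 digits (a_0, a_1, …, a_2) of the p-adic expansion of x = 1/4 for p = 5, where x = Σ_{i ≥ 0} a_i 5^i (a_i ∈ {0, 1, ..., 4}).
(a_0, …, a_2) = (4, 3, 3)

v_5(1/4) = 0 (numerator and denominator both coprime to 5), so x ∈ ℤ_5^×. Compute digits iteratively via a_i = x_i mod 5, x_{i+1} = (x_i − a_i)/5, with x_0 = x:
  x_0 = 1/4;  a_0 = 4;  x_1 = (x_0 − 4)/5 = -3/4
  x_1 = -3/4;  a_1 = 3;  x_2 = (x_1 − 3)/5 = -3/4
  x_2 = -3/4;  a_2 = 3;  x_3 = (x_2 − 3)/5 = -3/4
Digits: (4, 3, 3).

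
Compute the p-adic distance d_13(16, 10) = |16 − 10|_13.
d_13(16, 10) = 1

Step 1 — x − y = 16 − 10 = 6. Step 2 — v_13(6) = 0 (factor: 6 = (13^0 · 6); the sign does not affect v_p). Step 3 — |x − y|_13 = 13^{0} = 1.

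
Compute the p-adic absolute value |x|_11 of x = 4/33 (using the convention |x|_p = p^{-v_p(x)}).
|4/33|_11 = 11

Step 1 — compute v_11(x) by factoring powers of 11 out of the numerator and denominator: v_11(4/33) = -1. Step 2 — apply |x|_p = p^{-v_p(x)} = 11^{1} = 11.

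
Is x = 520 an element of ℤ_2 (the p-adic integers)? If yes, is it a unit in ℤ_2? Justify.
x ∈ ℤ_2 but not a unit; v_2(x) = 3 > 0

ℤ_2 = {x ∈ ℚ_2 : v_2(x) ≥ 0} and ℤ_2^× = {x ∈ ℤ_2 : v_2(x) = 0}. Here v_2(520) = v_2(num) − v_2(den) = 3; compare against these criteria.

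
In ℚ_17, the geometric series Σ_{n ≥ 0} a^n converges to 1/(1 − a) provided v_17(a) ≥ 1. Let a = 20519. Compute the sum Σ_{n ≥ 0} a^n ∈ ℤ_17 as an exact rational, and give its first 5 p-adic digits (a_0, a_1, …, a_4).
Σ a^n = 1/(1 − a) = -1/20518;  first 5 digits = (1, 0, 3, 4, 9)

v_17(a) = 2 ≥ 1, so the series converges in ℤ_17 to 1/(1 − a) = 1/(1 − 20519) = -1/20518. Expand this rational in ℤ_17: compute digits iteratively via d_i = x_i mod 17, x_{i+1} = (x_i − d_i)/17. The first 5 digits are (1, 0, 3, 4, 9).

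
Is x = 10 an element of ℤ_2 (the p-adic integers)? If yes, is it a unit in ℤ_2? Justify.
x ∈ ℤ_2 but not a unit; v_2(x) = 1 > 0

ℤ_2 = {x ∈ ℚ_2 : v_2(x) ≥ 0} and ℤ_2^× = {x ∈ ℤ_2 : v_2(x) = 0}. Here v_2(10) = v_2(num) − v_2(den) = 1; compare against these criteria.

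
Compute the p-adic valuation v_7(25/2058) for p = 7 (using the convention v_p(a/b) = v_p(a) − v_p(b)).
v_7(25/2058) = -3

Factor powers of 7 from the numerator and denominator of the reduced fraction: 25 = 7^0 · 25 and 2058 = 7^3 · 6. Apply v_p(a/b) = v_p(a) − v_p(b): v_7(25/2058) = 0 − 3 = -3.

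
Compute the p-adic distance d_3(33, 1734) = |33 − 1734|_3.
d_3(33, 1734) = 1/243

Step 1 — x − y = 33 − 1734 = -1701. Step 2 — v_3(-1701) = 5 (factor: -1701 = −(3^5 · 7); the sign does not affect v_p). Step 3 — |x − y|_3 = 3^{-5} = 1/243.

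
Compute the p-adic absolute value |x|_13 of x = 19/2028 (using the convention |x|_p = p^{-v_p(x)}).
|19/2028|_13 = 169

Step 1 — compute v_13(x) by factoring powers of 13 out of the numerator and denominator: v_13(19/2028) = -2. Step 2 — apply |x|_p = p^{-v_p(x)} = 13^{2} = 169.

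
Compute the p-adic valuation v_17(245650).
v_17(245650) = 3

v_17(n) is the largest exponent k such that 17^k divides n. Factor out: 245650 = 17^3 · 50. (Sign doesn't affect v_p.) So v_17(245650) = 3.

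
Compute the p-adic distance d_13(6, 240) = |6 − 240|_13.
d_13(6, 240) = 1/13

Step 1 — x − y = 6 − 240 = -234. Step 2 — v_13(-234) = 1 (factor: -234 = −(13^1 · 18); the sign does not affect v_p). Step 3 — |x − y|_13 = 13^{-1} = 1/13.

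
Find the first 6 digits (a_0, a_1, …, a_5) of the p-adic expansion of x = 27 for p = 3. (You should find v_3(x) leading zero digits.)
(a_0, …, a_5) = (0, 0, 0, 1, 0, 0)

v_3(27) = 3, so a_0 = ... = a_2 = 0. Factor out: x = 3^3 · u with u = 1 a unit in ℤ_3. Expand u iteratively via a_{v+i} = u_i mod 3, u_{i+1} = (u_i − a_{v+i})/3:
  u_0 = 1;  a_3 = 1;  u_1 = (u_0 − 1)/3 = 0
  u_1 = 0;  a_4 = 0;  u_2 = (u_1 − 0)/3 = 0
  u_2 = 0;  a_5 = 0;  u_3 = (u_2 − 0)/3 = 0
Digits: (0, 0, 0, 1, 0, 0).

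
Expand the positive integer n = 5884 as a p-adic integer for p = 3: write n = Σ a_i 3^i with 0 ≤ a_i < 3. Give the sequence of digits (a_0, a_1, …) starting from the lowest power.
(a_0, a_1, …) = (1, 2, 2, 1, 0, 0, 2, 2)

Repeated division by 3 gives the digits low-to-high: 5884 = 1 + 2·3^1 + 2·3^2 + 1·3^3 + 2·3^6 + 2·3^7. Digit sequence: (1, 2, 2, 1, 0, 0, 2, 2).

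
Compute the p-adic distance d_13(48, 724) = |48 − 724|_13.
d_13(48, 724) = 1/169

Step 1 — x − y = 48 − 724 = -676. Step 2 — v_13(-676) = 2 (factor: -676 = −(13^2 · 4); the sign does not affect v_p). Step 3 — |x − y|_13 = 13^{-2} = 1/169.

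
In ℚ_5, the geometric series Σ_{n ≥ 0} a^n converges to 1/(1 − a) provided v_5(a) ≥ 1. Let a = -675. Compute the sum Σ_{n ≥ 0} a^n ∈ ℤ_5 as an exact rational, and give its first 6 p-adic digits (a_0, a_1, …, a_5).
Σ a^n = 1/(1 − a) = 1/676;  first 6 digits = (1, 0, 3, 4, 2, 0)

v_5(a) = 2 ≥ 1, so the series converges in ℤ_5 to 1/(1 − a) = 1/(1 − (-675)) = 1/676. Expand this rational in ℤ_5: compute digits iteratively via d_i = x_i mod 5, x_{i+1} = (x_i − d_i)/5. The first 6 digits are (1, 0, 3, 4, 2, 0).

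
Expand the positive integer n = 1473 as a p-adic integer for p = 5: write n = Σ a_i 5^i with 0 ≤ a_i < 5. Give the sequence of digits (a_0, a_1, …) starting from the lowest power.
(a_0, a_1, …) = (3, 4, 3, 1, 2)

Repeated division by 5 gives the digits low-to-high: 1473 = 3 + 4·5^1 + 3·5^2 + 1·5^3 + 2·5^4. Digit sequence: (3, 4, 3, 1, 2).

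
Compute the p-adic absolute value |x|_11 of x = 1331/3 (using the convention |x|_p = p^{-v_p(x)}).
|1331/3|_11 = 1/1331

Step 1 — compute v_11(x) by factoring powers of 11 out of the numerator and denominator: v_11(1331/3) = 3. Step 2 — apply |x|_p = p^{-v_p(x)} = 11^{-3} = 1/1331.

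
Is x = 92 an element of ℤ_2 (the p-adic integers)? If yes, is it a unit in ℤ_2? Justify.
x ∈ ℤ_2 but not a unit; v_2(x) = 2 > 0

ℤ_2 = {x ∈ ℚ_2 : v_2(x) ≥ 0} and ℤ_2^× = {x ∈ ℤ_2 : v_2(x) = 0}. Here v_2(92) = v_2(num) − v_2(den) = 2; compare against these criteria.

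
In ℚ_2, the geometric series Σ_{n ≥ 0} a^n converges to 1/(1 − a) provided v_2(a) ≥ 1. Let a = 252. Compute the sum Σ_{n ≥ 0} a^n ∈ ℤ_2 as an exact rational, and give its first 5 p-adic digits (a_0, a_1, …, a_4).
Σ a^n = 1/(1 − a) = -1/251;  first 5 digits = (1, 0, 1, 1, 0)

v_2(a) = 2 ≥ 1, so the series converges in ℤ_2 to 1/(1 − a) = 1/(1 − 252) = -1/251. Expand this rational in ℤ_2: compute digits iteratively via d_i = x_i mod 2, x_{i+1} = (x_i − d_i)/2. The first 5 digits are (1, 0, 1, 1, 0).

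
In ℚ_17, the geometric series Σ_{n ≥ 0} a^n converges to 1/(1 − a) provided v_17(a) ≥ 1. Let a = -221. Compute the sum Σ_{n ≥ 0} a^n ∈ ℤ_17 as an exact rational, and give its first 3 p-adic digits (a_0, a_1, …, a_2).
Σ a^n = 1/(1 − a) = 1/222;  first 3 digits = (1, 4, 15)

v_17(a) = 1 ≥ 1, so the series converges in ℤ_17 to 1/(1 − a) = 1/(1 − (-221)) = 1/222. Expand this rational in ℤ_17: compute digits iteratively via d_i = x_i mod 17, x_{i+1} = (x_i − d_i)/17. The first 3 digits are (1, 4, 15).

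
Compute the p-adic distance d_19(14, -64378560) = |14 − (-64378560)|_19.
d_19(14, -64378560) = 1/2476099

Step 1 — x − y = 14 − (-64378560) = 64378574. Step 2 — v_19(64378574) = 5 (factor: 64378574 = (19^5 · 26); the sign does not affect v_p). Step 3 — |x − y|_19 = 19^{-5} = 1/2476099.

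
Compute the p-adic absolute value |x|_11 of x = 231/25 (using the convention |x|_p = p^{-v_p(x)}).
|231/25|_11 = 1/11

Step 1 — compute v_11(x) by factoring powers of 11 out of the numerator and denominator: v_11(231/25) = 1. Step 2 — apply |x|_p = p^{-v_p(x)} = 11^{-1} = 1/11.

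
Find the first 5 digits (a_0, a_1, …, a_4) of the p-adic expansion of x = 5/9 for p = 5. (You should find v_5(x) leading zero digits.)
(a_0, …, a_4) = (0, 4, 2, 0, 1)

v_5(5/9) = 1, so a_0 = ... = a_0 = 0. Factor out: x = 5^1 · u with u = 1/9 a unit in ℤ_5. Expand u iteratively via a_{v+i} = u_i mod 5, u_{i+1} = (u_i − a_{v+i})/5:
  u_0 = 1/9;  a_1 = 4;  u_1 = (u_0 − 4)/5 = -7/9
  u_1 = -7/9;  a_2 = 2;  u_2 = (u_1 − 2)/5 = -5/9
  u_2 = -5/9;  a_3 = 0;  u_3 = (u_2 − 0)/5 = -1/9
  u_3 = -1/9;  a_4 = 1;  u_4 = (u_3 − 1)/5 = -2/9
Digits: (0, 4, 2, 0, 1).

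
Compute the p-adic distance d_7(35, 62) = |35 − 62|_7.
d_7(35, 62) = 1

Step 1 — x − y = 35 − 62 = -27. Step 2 — v_7(-27) = 0 (factor: -27 = −(7^0 · 27); the sign does not affect v_p). Step 3 — |x − y|_7 = 7^{0} = 1.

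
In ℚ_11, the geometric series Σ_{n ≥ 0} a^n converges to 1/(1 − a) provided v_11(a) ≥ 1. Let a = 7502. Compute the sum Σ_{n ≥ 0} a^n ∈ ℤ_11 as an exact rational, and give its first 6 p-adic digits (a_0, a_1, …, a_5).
Σ a^n = 1/(1 − a) = -1/7501;  first 6 digits = (1, 0, 7, 5, 5, 8)

v_11(a) = 2 ≥ 1, so the series converges in ℤ_11 to 1/(1 − a) = 1/(1 − 7502) = -1/7501. Expand this rational in ℤ_11: compute digits iteratively via d_i = x_i mod 11, x_{i+1} = (x_i − d_i)/11. The first 6 digits are (1, 0, 7, 5, 5, 8).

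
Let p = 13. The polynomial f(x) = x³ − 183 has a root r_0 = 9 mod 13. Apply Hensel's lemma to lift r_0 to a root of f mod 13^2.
r_1 = 61 (mod 169)

Hensel: r_{i+1} = r_i − f(r_i)/f′(r_i) mod 13^{i+2}, where f′(x) = 3x². Iterate:
  r_0 = 9 (mod 13)
  r_1 = 61 (mod 169)
Final: r = 61 with f(r) ≡ 0 mod 13^2.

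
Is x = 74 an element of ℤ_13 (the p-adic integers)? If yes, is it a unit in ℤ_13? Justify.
x ∈ ℤ_13^× (unit); v_13(x) = 0

ℤ_13 = {x ∈ ℚ_13 : v_13(x) ≥ 0} and ℤ_13^× = {x ∈ ℤ_13 : v_13(x) = 0}. Here v_13(74) = v_13(num) − v_13(den) = 0; compare against these criteria.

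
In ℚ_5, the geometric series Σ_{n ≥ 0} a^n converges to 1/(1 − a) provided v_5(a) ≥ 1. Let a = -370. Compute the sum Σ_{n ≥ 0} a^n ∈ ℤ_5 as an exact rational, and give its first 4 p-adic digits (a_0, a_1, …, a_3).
Σ a^n = 1/(1 − a) = 1/371;  first 4 digits = (1, 1, 1, 3)

v_5(a) = 1 ≥ 1, so the series converges in ℤ_5 to 1/(1 − a) = 1/(1 − (-370)) = 1/371. Expand this rational in ℤ_5: compute digits iteratively via d_i = x_i mod 5, x_{i+1} = (x_i − d_i)/5. The first 4 digits are (1, 1, 1, 3).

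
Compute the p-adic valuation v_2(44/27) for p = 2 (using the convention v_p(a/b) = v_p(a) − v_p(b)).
v_2(44/27) = 2

Factor powers of 2 from the numerator and denominator of the reduced fraction: 44 = 2^2 · 11 and 27 = 2^0 · 27. Apply v_p(a/b) = v_p(a) − v_p(b): v_2(44/27) = 2 − 0 = 2.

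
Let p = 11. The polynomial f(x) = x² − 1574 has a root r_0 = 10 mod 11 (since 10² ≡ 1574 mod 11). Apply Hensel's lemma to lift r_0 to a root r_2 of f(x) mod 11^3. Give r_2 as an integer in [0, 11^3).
r_2 = 1209 (mod 1331)

Hensel's recurrence: r_{i+1} = r_i − f(r_i)·(f′(r_i))^{-1} mod 11^{i+2}, with f′(x) = 2x. Iterate:
  r_0 = 10 (mod 11)
  r_1 = 120 (mod 121)
  r_2 = 1209 (mod 1331)
Final: r_2 = 1209, and one checks f(r_2) ≡ 0 mod 11^3.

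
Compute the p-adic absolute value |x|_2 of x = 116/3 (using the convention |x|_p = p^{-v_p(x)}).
|116/3|_2 = 1/4

Step 1 — compute v_2(x) by factoring powers of 2 out of the numerator and denominator: v_2(116/3) = 2. Step 2 — apply |x|_p = p^{-v_p(x)} = 2^{-2} = 1/4.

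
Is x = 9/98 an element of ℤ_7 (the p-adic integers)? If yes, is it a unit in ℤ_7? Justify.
x ∉ ℤ_7 (v_7(x) = -2 < 0)

ℤ_7 = {x ∈ ℚ_7 : v_7(x) ≥ 0} and ℤ_7^× = {x ∈ ℤ_7 : v_7(x) = 0}. Here v_7(9/98) = v_7(num) − v_7(den) = -2; compare against these criteria.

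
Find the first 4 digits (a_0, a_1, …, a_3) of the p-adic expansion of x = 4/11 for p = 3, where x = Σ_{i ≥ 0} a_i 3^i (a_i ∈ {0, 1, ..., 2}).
(a_0, …, a_3) = (2, 0, 2, 2)

v_3(4/11) = 0 (numerator and denominator both coprime to 3), so x ∈ ℤ_3^×. Compute digits iteratively via a_i = x_i mod 3, x_{i+1} = (x_i − a_i)/3, with x_0 = x:
  x_0 = 4/11;  a_0 = 2;  x_1 = (x_0 − 2)/3 = -6/11
  x_1 = -6/11;  a_1 = 0;  x_2 = (x_1 − 0)/3 = -2/11
  x_2 = -2/11;  a_2 = 2;  x_3 = (x_2 − 2)/3 = -8/11
  x_3 = -8/11;  a_3 = 2;  x_4 = (x_3 − 2)/3 = -10/11
Digits: (2, 0, 2, 2).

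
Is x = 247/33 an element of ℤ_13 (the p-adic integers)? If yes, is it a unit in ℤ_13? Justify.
x ∈ ℤ_13 but not a unit; v_13(x) = 1 > 0

ℤ_13 = {x ∈ ℚ_13 : v_13(x) ≥ 0} and ℤ_13^× = {x ∈ ℤ_13 : v_13(x) = 0}. Here v_13(247/33) = v_13(num) − v_13(den) = 1; compare against these criteria.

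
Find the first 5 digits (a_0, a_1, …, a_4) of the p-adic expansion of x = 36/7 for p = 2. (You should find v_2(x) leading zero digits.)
(a_0, …, a_4) = (0, 0, 1, 1, 1)

v_2(36/7) = 2, so a_0 = ... = a_1 = 0. Factor out: x = 2^2 · u with u = 9/7 a unit in ℤ_2. Expand u iteratively via a_{v+i} = u_i mod 2, u_{i+1} = (u_i − a_{v+i})/2:
  u_0 = 9/7;  a_2 = 1;  u_1 = (u_0 − 1)/2 = 1/7
  u_1 = 1/7;  a_3 = 1;  u_2 = (u_1 − 1)/2 = -3/7
  u_2 = -3/7;  a_4 = 1;  u_3 = (u_2 − 1)/2 = -5/7
Digits: (0, 0, 1, 1, 1).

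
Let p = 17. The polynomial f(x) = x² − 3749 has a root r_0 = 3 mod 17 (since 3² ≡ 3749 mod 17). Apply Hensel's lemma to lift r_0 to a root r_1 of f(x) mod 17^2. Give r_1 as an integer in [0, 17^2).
r_1 = 241 (mod 289)

Hensel's recurrence: r_{i+1} = r_i − f(r_i)·(f′(r_i))^{-1} mod 17^{i+2}, with f′(x) = 2x. Iterate:
  r_0 = 3 (mod 17)
  r_1 = 241 (mod 289)
Final: r_1 = 241, and one checks f(r_1) ≡ 0 mod 17^2.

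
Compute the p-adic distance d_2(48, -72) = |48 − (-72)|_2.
d_2(48, -72) = 1/8

Step 1 — x − y = 48 − (-72) = 120. Step 2 — v_2(120) = 3 (factor: 120 = (2^3 · 15); the sign does not affect v_p). Step 3 — |x − y|_2 = 2^{-3} = 1/8.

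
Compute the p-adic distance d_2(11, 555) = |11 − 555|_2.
d_2(11, 555) = 1/32

Step 1 — x − y = 11 − 555 = -544. Step 2 — v_2(-544) = 5 (factor: -544 = −(2^5 · 17); the sign does not affect v_p). Step 3 — |x − y|_2 = 2^{-5} = 1/32.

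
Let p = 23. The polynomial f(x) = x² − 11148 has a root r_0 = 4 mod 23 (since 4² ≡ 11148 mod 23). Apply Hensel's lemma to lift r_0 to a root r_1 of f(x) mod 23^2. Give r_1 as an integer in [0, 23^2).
r_1 = 73 (mod 529)

Hensel's recurrence: r_{i+1} = r_i − f(r_i)·(f′(r_i))^{-1} mod 23^{i+2}, with f′(x) = 2x. Iterate:
  r_0 = 4 (mod 23)
  r_1 = 73 (mod 529)
Final: r_1 = 73, and one checks f(r_1) ≡ 0 mod 23^2.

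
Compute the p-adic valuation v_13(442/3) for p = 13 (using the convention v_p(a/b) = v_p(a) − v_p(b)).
v_13(442/3) = 1

Factor powers of 13 from the numerator and denominator of the reduced fraction: 442 = 13^1 · 34 and 3 = 13^0 · 3. Apply v_p(a/b) = v_p(a) − v_p(b): v_13(442/3) = 1 − 0 = 1.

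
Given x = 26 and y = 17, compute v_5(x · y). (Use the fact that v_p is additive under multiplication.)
v_5(442) = 0

v_p(x) = 0 (factor: 26 = 5^0 · 26); v_p(y) = 0 (factor: 17 = 5^0 · 17). Additivity: v_p(xy) = v_p(x) + v_p(y) = 0 + 0 = 0. (Direct check: xy = 442 = 5^0 · (442).)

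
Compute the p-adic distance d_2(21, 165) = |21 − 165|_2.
d_2(21, 165) = 1/16

Step 1 — x − y = 21 − 165 = -144. Step 2 — v_2(-144) = 4 (factor: -144 = −(2^4 · 9); the sign does not affect v_p). Step 3 — |x − y|_2 = 2^{-4} = 1/16.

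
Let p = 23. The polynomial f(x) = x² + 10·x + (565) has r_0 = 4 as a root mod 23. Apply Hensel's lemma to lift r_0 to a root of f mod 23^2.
r_1 = 234 (mod 529)

Hensel: r_{i+1} = r_i − f(r_i)·(f′(r_i))^{-1} mod 23^{i+2}, f′(x) = 2x + 10. Iterate:
  r_0 = 4 (mod 23)
  r_1 = 234 (mod 529)
Final: r = 234 satisfies f(r) ≡ 0 mod 23^2.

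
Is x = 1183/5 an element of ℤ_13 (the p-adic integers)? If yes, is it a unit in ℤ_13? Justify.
x ∈ ℤ_13 but not a unit; v_13(x) = 2 > 0

ℤ_13 = {x ∈ ℚ_13 : v_13(x) ≥ 0} and ℤ_13^× = {x ∈ ℤ_13 : v_13(x) = 0}. Here v_13(1183/5) = v_13(num) − v_13(den) = 2; compare against these criteria.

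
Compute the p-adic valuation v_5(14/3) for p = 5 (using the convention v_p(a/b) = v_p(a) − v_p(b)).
v_5(14/3) = 0

Factor powers of 5 from the numerator and denominator of the reduced fraction: 14 = 5^0 · 14 and 3 = 5^0 · 3. Apply v_p(a/b) = v_p(a) − v_p(b): v_5(14/3) = 0 − 0 = 0.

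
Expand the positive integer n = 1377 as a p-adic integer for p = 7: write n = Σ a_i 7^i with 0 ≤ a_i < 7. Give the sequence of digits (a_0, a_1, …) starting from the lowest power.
(a_0, a_1, …) = (5, 0, 0, 4)

Repeated division by 7 gives the digits low-to-high: 1377 = 5 + 4·7^3. Digit sequence: (5, 0, 0, 4).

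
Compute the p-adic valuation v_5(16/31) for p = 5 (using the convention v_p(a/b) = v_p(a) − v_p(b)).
v_5(16/31) = 0

Factor powers of 5 from the numerator and denominator of the reduced fraction: 16 = 5^0 · 16 and 31 = 5^0 · 31. Apply v_p(a/b) = v_p(a) − v_p(b): v_5(16/31) = 0 − 0 = 0.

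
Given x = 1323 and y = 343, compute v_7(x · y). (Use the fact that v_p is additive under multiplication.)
v_7(453789) = 5

v_p(x) = 2 (factor: 1323 = 7^2 · 27); v_p(y) = 3 (factor: 343 = 7^3 · 1). Additivity: v_p(xy) = v_p(x) + v_p(y) = 2 + 3 = 5. (Direct check: xy = 453789 = 7^5 · (27).)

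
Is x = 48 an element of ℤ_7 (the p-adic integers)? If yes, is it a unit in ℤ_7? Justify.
x ∈ ℤ_7^× (unit); v_7(x) = 0

ℤ_7 = {x ∈ ℚ_7 : v_7(x) ≥ 0} and ℤ_7^× = {x ∈ ℤ_7 : v_7(x) = 0}. Here v_7(48) = v_7(num) − v_7(den) = 0; compare against these criteria.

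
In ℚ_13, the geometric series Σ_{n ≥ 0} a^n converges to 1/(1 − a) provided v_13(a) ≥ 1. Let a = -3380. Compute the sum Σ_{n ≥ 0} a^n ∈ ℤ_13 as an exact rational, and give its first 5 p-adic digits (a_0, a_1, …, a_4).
Σ a^n = 1/(1 − a) = 1/3381;  first 5 digits = (1, 0, 6, 11, 9)

v_13(a) = 2 ≥ 1, so the series converges in ℤ_13 to 1/(1 − a) = 1/(1 − (-3380)) = 1/3381. Expand this rational in ℤ_13: compute digits iteratively via d_i = x_i mod 13, x_{i+1} = (x_i − d_i)/13. The first 5 digits are (1, 0, 6, 11, 9).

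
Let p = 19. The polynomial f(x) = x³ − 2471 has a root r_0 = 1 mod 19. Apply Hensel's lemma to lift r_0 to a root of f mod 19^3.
r_2 = 5036 (mod 6859)

Hensel: r_{i+1} = r_i − f(r_i)/f′(r_i) mod 19^{i+2}, where f′(x) = 3x². Iterate:
  r_0 = 1 (mod 19)
  r_1 = 343 (mod 361)
  r_2 = 5036 (mod 6859)
Final: r = 5036 with f(r) ≡ 0 mod 19^3.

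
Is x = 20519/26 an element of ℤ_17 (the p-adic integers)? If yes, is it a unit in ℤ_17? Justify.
x ∈ ℤ_17 but not a unit; v_17(x) = 2 > 0

ℤ_17 = {x ∈ ℚ_17 : v_17(x) ≥ 0} and ℤ_17^× = {x ∈ ℤ_17 : v_17(x) = 0}. Here v_17(20519/26) = v_17(num) − v_17(den) = 2; compare against these criteria.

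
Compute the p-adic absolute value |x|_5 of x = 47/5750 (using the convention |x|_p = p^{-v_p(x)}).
|47/5750|_5 = 125

Step 1 — compute v_5(x) by factoring powers of 5 out of the numerator and denominator: v_5(47/5750) = -3. Step 2 — apply |x|_p = p^{-v_p(x)} = 5^{3} = 125.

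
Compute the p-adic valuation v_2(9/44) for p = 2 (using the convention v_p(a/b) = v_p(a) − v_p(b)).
v_2(9/44) = -2

Factor powers of 2 from the numerator and denominator of the reduced fraction: 9 = 2^0 · 9 and 44 = 2^2 · 11. Apply v_p(a/b) = v_p(a) − v_p(b): v_2(9/44) = 0 − 2 = -2.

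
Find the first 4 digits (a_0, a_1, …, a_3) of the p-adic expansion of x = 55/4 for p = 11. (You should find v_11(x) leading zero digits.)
(a_0, …, a_3) = (0, 4, 8, 2)

v_11(55/4) = 1, so a_0 = ... = a_0 = 0. Factor out: x = 11^1 · u with u = 5/4 a unit in ℤ_11. Expand u iteratively via a_{v+i} = u_i mod 11, u_{i+1} = (u_i − a_{v+i})/11:
  u_0 = 5/4;  a_1 = 4;  u_1 = (u_0 − 4)/11 = -1/4
  u_1 = -1/4;  a_2 = 8;  u_2 = (u_1 − 8)/11 = -3/4
  u_2 = -3/4;  a_3 = 2;  u_3 = (u_2 − 2)/11 = -1/4
Digits: (0, 4, 8, 2).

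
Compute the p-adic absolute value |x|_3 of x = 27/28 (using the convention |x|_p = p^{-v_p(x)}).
|27/28|_3 = 1/27

Step 1 — compute v_3(x) by factoring powers of 3 out of the numerator and denominator: v_3(27/28) = 3. Step 2 — apply |x|_p = p^{-v_p(x)} = 3^{-3} = 1/27.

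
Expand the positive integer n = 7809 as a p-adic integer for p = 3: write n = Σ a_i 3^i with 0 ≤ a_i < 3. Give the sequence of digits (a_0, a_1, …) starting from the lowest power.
(a_0, a_1, …) = (0, 2, 0, 1, 0, 2, 1, 0, 1)

Repeated division by 3 gives the digits low-to-high: 7809 = 2·3^1 + 1·3^3 + 2·3^5 + 1·3^6 + 1·3^8. Digit sequence: (0, 2, 0, 1, 0, 2, 1, 0, 1).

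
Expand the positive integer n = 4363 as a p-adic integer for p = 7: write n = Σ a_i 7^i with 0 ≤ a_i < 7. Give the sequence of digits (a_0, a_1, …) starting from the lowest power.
(a_0, a_1, …) = (2, 0, 5, 5, 1)

Repeated division by 7 gives the digits low-to-high: 4363 = 2 + 5·7^2 + 5·7^3 + 1·7^4. Digit sequence: (2, 0, 5, 5, 1).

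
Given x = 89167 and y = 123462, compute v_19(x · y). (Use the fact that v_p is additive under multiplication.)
v_19(11008736154) = 6

v_p(x) = 3 (factor: 89167 = 19^3 · 13); v_p(y) = 3 (factor: 123462 = 19^3 · 18). Additivity: v_p(xy) = v_p(x) + v_p(y) = 3 + 3 = 6. (Direct check: xy = 11008736154 = 19^6 · (234).)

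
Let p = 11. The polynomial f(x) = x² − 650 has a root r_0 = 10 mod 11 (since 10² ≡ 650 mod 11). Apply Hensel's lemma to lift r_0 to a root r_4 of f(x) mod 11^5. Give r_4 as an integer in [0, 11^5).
r_4 = 154978 (mod 161051)

Hensel's recurrence: r_{i+1} = r_i − f(r_i)·(f′(r_i))^{-1} mod 11^{i+2}, with f′(x) = 2x. Iterate:
  r_0 = 10 (mod 11)
  r_1 = 98 (mod 121)
  r_2 = 582 (mod 1331)
  r_3 = 8568 (mod 14641)
  r_4 = 154978 (mod 161051)
Final: r_4 = 154978, and one checks f(r_4) ≡ 0 mod 11^5.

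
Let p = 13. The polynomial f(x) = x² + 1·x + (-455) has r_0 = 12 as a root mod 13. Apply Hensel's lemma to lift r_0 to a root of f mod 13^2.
r_1 = 51 (mod 169)

Hensel: r_{i+1} = r_i − f(r_i)·(f′(r_i))^{-1} mod 13^{i+2}, f′(x) = 2x + 1. Iterate:
  r_0 = 12 (mod 13)
  r_1 = 51 (mod 169)
Final: r = 51 satisfies f(r) ≡ 0 mod 13^2.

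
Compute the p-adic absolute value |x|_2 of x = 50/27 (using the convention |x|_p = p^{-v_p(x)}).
|50/27|_2 = 1/2

Step 1 — compute v_2(x) by factoring powers of 2 out of the numerator and denominator: v_2(50/27) = 1. Step 2 — apply |x|_p = p^{-v_p(x)} = 2^{-1} = 1/2.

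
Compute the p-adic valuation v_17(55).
v_17(55) = 0

v_17(n) is the largest exponent k such that 17^k divides n. Factor out: 55 = 17^0 · 55. (Sign doesn't affect v_p.) So v_17(55) = 0.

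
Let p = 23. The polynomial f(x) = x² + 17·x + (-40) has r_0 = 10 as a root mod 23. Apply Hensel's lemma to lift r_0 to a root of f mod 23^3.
r_2 = 9969 (mod 12167)

Hensel: r_{i+1} = r_i − f(r_i)·(f′(r_i))^{-1} mod 23^{i+2}, f′(x) = 2x + 17. Iterate:
  r_0 = 10 (mod 23)
  r_1 = 447 (mod 529)
  r_2 = 9969 (mod 12167)
Final: r = 9969 satisfies f(r) ≡ 0 mod 23^3.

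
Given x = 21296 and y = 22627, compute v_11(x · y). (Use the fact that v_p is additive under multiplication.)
v_11(481864592) = 6

v_p(x) = 3 (factor: 21296 = 11^3 · 16); v_p(y) = 3 (factor: 22627 = 11^3 · 17). Additivity: v_p(xy) = v_p(x) + v_p(y) = 3 + 3 = 6. (Direct check: xy = 481864592 = 11^6 · (272).)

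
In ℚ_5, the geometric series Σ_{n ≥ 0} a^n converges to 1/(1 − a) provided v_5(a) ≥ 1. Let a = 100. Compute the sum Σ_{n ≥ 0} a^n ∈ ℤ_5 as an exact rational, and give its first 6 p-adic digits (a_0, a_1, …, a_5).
Σ a^n = 1/(1 − a) = -1/99;  first 6 digits = (1, 0, 4, 0, 1, 3)

v_5(a) = 2 ≥ 1, so the series converges in ℤ_5 to 1/(1 − a) = 1/(1 − 100) = -1/99. Expand this rational in ℤ_5: compute digits iteratively via d_i = x_i mod 5, x_{i+1} = (x_i − d_i)/5. The first 6 digits are (1, 0, 4, 0, 1, 3).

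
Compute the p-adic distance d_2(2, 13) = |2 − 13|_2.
d_2(2, 13) = 1

Step 1 — x − y = 2 − 13 = -11. Step 2 — v_2(-11) = 0 (factor: -11 = −(2^0 · 11); the sign does not affect v_p). Step 3 — |x − y|_2 = 2^{0} = 1.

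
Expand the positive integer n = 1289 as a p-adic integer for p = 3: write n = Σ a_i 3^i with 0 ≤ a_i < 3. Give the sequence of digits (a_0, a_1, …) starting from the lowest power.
(a_0, a_1, …) = (2, 0, 2, 2, 0, 2, 1)

Repeated division by 3 gives the digits low-to-high: 1289 = 2 + 2·3^2 + 2·3^3 + 2·3^5 + 1·3^6. Digit sequence: (2, 0, 2, 2, 0, 2, 1).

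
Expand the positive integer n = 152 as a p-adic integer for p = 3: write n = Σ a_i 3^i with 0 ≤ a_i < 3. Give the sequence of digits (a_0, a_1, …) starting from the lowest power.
(a_0, a_1, …) = (2, 2, 1, 2, 1)

Repeated division by 3 gives the digits low-to-high: 152 = 2 + 2·3^1 + 1·3^2 + 2·3^3 + 1·3^4. Digit sequence: (2, 2, 1, 2, 1).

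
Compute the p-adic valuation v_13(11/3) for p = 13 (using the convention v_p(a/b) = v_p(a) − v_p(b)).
v_13(11/3) = 0

Factor powers of 13 from the numerator and denominator of the reduced fraction: 11 = 13^0 · 11 and 3 = 13^0 · 3. Apply v_p(a/b) = v_p(a) − v_p(b): v_13(11/3) = 0 − 0 = 0.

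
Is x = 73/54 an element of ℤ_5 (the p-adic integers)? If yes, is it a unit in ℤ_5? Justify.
x ∈ ℤ_5^× (unit); v_5(x) = 0

ℤ_5 = {x ∈ ℚ_5 : v_5(x) ≥ 0} and ℤ_5^× = {x ∈ ℤ_5 : v_5(x) = 0}. Here v_5(73/54) = v_5(num) − v_5(den) = 0; compare against these criteria.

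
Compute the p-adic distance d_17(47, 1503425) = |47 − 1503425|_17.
d_17(47, 1503425) = 1/83521

Step 1 — x − y = 47 − 1503425 = -1503378. Step 2 — v_17(-1503378) = 4 (factor: -1503378 = −(17^4 · 18); the sign does not affect v_p). Step 3 — |x − y|_17 = 17^{-4} = 1/83521.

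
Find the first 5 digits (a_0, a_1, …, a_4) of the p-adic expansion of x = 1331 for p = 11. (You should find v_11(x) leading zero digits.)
(a_0, …, a_4) = (0, 0, 0, 1, 0)

v_11(1331) = 3, so a_0 = ... = a_2 = 0. Factor out: x = 11^3 · u with u = 1 a unit in ℤ_11. Expand u iteratively via a_{v+i} = u_i mod 11, u_{i+1} = (u_i − a_{v+i})/11:
  u_0 = 1;  a_3 = 1;  u_1 = (u_0 − 1)/11 = 0
  u_1 = 0;  a_4 = 0;  u_2 = (u_1 − 0)/11 = 0
Digits: (0, 0, 0, 1, 0).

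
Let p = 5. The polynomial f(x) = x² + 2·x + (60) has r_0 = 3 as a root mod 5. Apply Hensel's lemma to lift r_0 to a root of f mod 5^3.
r_2 = 103 (mod 125)

Hensel: r_{i+1} = r_i − f(r_i)·(f′(r_i))^{-1} mod 5^{i+2}, f′(x) = 2x + 2. Iterate:
  r_0 = 3 (mod 5)
  r_1 = 3 (mod 25)
  r_2 = 103 (mod 125)
Final: r = 103 satisfies f(r) ≡ 0 mod 5^3.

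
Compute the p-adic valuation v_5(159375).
v_5(159375) = 5

v_5(n) is the largest exponent k such that 5^k divides n. Factor out: 159375 = 5^5 · 51. (Sign doesn't affect v_p.) So v_5(159375) = 5.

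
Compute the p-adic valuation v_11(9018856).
v_11(9018856) = 5

v_11(n) is the largest exponent k such that 11^k divides n. Factor out: 9018856 = 11^5 · 56. (Sign doesn't affect v_p.) So v_11(9018856) = 5.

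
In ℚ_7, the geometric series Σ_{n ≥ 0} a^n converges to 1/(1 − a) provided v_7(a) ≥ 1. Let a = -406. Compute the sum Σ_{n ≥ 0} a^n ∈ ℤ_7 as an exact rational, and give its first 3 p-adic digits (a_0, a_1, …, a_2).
Σ a^n = 1/(1 − a) = 1/407;  first 3 digits = (1, 5, 2)

v_7(a) = 1 ≥ 1, so the series converges in ℤ_7 to 1/(1 − a) = 1/(1 − (-406)) = 1/407. Expand this rational in ℤ_7: compute digits iteratively via d_i = x_i mod 7, x_{i+1} = (x_i − d_i)/7. The first 3 digits are (1, 5, 2).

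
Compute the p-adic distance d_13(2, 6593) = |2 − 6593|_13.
d_13(2, 6593) = 1/2197

Step 1 — x − y = 2 − 6593 = -6591. Step 2 — v_13(-6591) = 3 (factor: -6591 = −(13^3 · 3); the sign does not affect v_p). Step 3 — |x − y|_13 = 13^{-3} = 1/2197.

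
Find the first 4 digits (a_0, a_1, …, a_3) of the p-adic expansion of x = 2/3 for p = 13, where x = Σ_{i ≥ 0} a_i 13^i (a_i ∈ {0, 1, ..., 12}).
(a_0, …, a_3) = (5, 4, 4, 4)

v_13(2/3) = 0 (numerator and denominator both coprime to 13), so x ∈ ℤ_13^×. Compute digits iteratively via a_i = x_i mod 13, x_{i+1} = (x_i − a_i)/13, with x_0 = x:
  x_0 = 2/3;  a_0 = 5;  x_1 = (x_0 − 5)/13 = -1/3
  x_1 = -1/3;  a_1 = 4;  x_2 = (x_1 − 4)/13 = -1/3
  x_2 = -1/3;  a_2 = 4;  x_3 = (x_2 − 4)/13 = -1/3
  x_3 = -1/3;  a_3 = 4;  x_4 = (x_3 − 4)/13 = -1/3
Digits: (5, 4, 4, 4).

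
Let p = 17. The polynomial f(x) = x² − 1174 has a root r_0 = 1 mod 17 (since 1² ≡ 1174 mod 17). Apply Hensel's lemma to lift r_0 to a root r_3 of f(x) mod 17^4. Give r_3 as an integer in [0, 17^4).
r_3 = 42926 (mod 83521)

Hensel's recurrence: r_{i+1} = r_i − f(r_i)·(f′(r_i))^{-1} mod 17^{i+2}, with f′(x) = 2x. Iterate:
  r_0 = 1 (mod 17)
  r_1 = 154 (mod 289)
  r_2 = 3622 (mod 4913)
  r_3 = 42926 (mod 83521)
Final: r_3 = 42926, and one checks f(r_3) ≡ 0 mod 17^4.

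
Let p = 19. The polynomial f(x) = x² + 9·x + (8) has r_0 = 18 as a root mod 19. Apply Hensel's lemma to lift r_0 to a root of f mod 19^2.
r_1 = 360 (mod 361)

Hensel: r_{i+1} = r_i − f(r_i)·(f′(r_i))^{-1} mod 19^{i+2}, f′(x) = 2x + 9. Iterate:
  r_0 = 18 (mod 19)
  r_1 = 360 (mod 361)
Final: r = 360 satisfies f(r) ≡ 0 mod 19^2.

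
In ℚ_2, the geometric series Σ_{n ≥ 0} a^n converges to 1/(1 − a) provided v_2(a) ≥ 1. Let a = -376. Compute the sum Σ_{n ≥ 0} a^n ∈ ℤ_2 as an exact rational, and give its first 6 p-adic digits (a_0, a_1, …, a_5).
Σ a^n = 1/(1 − a) = 1/377;  first 6 digits = (1, 0, 0, 1, 0, 0)

v_2(a) = 3 ≥ 1, so the series converges in ℤ_2 to 1/(1 − a) = 1/(1 − (-376)) = 1/377. Expand this rational in ℤ_2: compute digits iteratively via d_i = x_i mod 2, x_{i+1} = (x_i − d_i)/2. The first 6 digits are (1, 0, 0, 1, 0, 0).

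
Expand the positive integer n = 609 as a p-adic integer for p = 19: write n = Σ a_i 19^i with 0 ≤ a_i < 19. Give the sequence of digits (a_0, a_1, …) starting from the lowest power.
(a_0, a_1, …) = (1, 13, 1)

Repeated division by 19 gives the digits low-to-high: 609 = 1 + 13·19^1 + 1·19^2. Digit sequence: (1, 13, 1).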